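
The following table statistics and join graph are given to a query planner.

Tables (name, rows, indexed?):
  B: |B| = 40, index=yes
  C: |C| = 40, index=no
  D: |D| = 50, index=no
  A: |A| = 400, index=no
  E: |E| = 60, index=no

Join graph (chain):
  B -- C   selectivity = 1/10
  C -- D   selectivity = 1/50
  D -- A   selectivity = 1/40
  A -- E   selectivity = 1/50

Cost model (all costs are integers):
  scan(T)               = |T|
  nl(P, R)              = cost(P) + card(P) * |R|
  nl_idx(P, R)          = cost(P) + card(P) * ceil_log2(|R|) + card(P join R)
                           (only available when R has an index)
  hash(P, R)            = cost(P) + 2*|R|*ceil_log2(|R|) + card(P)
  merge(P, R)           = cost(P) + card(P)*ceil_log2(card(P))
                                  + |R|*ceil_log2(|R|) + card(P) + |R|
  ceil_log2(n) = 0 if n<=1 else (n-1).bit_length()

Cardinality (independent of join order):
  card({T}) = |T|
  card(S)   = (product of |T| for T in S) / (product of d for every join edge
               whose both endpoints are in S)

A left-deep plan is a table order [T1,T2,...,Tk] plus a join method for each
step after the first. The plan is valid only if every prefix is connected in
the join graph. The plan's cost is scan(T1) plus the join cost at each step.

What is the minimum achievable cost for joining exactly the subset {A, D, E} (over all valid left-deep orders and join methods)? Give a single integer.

Selinger DP over subsets of {A,D,E}:
  {D}: scan cost=50, card=50
  {A}: scan cost=400, card=400
  {E}: scan cost=60, card=60
  {AD}: card=500; try (D,hash)→1400, (A,merge)→4400, (D,merge)→4750, (A,hash)→7300, (A,nl)→20050, (D,nl)→20400; best=1400 via (D,hash)
  {AE}: card=480; try (E,hash)→1520, (A,merge)→4480, (E,merge)→4820, (A,hash)→7320, (A,nl)→24060, (E,nl)→24400; best=1520 via (E,hash)
  {ADE}: card=600; try (D,hash)→2600, (E,hash)→2620, (D,merge)→6670, (E,merge)→6820, (D,nl)→25520, (E,nl)→31400; best=2600 via (D,hash)

2600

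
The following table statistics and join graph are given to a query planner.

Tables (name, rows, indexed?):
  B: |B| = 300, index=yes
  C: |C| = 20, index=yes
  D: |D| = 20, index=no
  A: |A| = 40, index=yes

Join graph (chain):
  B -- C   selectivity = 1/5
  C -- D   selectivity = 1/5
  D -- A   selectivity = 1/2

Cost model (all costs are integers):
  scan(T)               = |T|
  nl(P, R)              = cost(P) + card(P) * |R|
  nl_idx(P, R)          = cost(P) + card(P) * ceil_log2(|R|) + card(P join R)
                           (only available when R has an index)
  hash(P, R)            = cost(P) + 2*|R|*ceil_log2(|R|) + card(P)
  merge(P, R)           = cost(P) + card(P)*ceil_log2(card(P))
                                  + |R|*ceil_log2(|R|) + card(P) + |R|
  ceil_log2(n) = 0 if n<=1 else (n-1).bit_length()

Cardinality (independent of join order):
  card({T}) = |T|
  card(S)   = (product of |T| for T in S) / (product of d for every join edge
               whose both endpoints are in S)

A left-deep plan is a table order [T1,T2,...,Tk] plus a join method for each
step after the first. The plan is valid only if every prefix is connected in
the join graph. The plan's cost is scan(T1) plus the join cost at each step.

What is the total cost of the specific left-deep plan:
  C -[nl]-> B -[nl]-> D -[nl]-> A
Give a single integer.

step 1: scan C: cost=20, card=20
step 2: join B via nl
    card(P join B) = 20*300/(5) = 1200
    cost = 20 + 20*300 = 6020
step 3: join D via nl
    card(P join D) = 1200*20/(5) = 4800
    cost = 6020 + 1200*20 = 30020
step 4: join A via nl
    card(P join A) = 4800*40/(2) = 96000
    cost = 30020 + 4800*40 = 222020

222020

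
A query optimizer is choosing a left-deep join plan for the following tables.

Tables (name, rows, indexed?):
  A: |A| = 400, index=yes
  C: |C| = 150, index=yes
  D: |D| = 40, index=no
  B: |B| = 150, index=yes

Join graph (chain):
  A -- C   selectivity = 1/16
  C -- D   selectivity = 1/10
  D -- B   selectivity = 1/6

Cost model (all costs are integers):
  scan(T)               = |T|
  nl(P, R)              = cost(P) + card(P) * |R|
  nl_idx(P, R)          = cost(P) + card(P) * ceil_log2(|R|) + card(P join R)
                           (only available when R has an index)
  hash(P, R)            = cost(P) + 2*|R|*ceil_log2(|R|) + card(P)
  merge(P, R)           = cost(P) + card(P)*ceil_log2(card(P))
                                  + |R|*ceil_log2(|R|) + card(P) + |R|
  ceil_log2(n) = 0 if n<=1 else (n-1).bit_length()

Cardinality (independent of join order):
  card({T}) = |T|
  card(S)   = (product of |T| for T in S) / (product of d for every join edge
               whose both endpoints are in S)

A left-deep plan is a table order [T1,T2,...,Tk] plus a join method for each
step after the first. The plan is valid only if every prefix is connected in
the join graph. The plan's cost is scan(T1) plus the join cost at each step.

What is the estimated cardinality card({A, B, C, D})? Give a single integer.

375000

Tables in S: A(400), B(150), C(150), D(40)
Edges inside S: A-C(d=16), C-D(d=10), D-B(d=6)
numerator = 400 * 150 * 150 * 40 = 360000000
denominator = 16 * 10 * 6 = 960
card(S) = 360000000 / 960 = 375000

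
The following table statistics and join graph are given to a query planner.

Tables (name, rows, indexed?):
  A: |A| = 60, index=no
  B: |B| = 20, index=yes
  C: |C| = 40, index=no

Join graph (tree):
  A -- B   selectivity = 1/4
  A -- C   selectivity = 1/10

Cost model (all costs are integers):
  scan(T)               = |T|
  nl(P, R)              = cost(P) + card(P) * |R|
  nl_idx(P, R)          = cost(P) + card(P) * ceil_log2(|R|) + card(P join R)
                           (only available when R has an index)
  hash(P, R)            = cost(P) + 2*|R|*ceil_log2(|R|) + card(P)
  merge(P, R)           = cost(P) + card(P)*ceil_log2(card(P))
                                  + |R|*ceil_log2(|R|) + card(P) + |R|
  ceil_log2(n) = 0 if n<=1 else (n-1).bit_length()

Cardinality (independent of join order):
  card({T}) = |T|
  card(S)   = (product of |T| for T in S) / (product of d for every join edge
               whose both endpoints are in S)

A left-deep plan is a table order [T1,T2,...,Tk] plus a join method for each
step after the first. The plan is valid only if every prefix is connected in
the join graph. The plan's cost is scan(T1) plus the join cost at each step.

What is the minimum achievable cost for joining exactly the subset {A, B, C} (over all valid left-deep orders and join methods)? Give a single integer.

Selinger DP over subsets of {A,B,C}:
  {A}: scan cost=60, card=60
  {B}: scan cost=20, card=20
  {C}: scan cost=40, card=40
  {AB}: card=300; try (B,hash)→320, (A,merge)→560, (B,merge)→600, (B,nl_idx)→660, (A,hash)→760, (A,nl)→1220 …(+1); best=320 via (B,hash)
  {AC}: card=240; try (C,hash)→600, (A,merge)→740, (C,merge)→760, (A,hash)→800, (A,nl)→2440, (C,nl)→2460; best=600 via (C,hash)
  {ABC}: card=1200; try (B,hash)→1040, (C,hash)→1100, (B,merge)→2880, (B,nl_idx)→3000, (C,merge)→3600, (B,nl)→5400 …(+1); best=1040 via (B,hash)

1040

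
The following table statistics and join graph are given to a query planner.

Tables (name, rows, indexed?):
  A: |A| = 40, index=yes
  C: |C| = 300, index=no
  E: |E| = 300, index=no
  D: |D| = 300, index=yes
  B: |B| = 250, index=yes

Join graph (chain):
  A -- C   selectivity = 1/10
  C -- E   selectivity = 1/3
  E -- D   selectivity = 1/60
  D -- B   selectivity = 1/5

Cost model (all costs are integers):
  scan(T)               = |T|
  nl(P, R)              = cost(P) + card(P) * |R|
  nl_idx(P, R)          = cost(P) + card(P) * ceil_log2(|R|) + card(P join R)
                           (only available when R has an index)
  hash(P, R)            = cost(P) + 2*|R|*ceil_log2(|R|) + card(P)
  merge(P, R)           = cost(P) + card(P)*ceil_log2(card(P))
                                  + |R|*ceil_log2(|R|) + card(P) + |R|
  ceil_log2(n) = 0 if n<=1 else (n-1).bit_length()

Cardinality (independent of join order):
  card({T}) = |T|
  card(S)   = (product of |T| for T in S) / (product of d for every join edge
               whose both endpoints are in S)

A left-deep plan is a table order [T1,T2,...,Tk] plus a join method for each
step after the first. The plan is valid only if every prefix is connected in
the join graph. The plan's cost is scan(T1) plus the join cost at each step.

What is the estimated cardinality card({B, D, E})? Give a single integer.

75000

Tables in S: B(250), D(300), E(300)
Edges inside S: E-D(d=60), D-B(d=5)
numerator = 250 * 300 * 300 = 22500000
denominator = 60 * 5 = 300
card(S) = 22500000 / 300 = 75000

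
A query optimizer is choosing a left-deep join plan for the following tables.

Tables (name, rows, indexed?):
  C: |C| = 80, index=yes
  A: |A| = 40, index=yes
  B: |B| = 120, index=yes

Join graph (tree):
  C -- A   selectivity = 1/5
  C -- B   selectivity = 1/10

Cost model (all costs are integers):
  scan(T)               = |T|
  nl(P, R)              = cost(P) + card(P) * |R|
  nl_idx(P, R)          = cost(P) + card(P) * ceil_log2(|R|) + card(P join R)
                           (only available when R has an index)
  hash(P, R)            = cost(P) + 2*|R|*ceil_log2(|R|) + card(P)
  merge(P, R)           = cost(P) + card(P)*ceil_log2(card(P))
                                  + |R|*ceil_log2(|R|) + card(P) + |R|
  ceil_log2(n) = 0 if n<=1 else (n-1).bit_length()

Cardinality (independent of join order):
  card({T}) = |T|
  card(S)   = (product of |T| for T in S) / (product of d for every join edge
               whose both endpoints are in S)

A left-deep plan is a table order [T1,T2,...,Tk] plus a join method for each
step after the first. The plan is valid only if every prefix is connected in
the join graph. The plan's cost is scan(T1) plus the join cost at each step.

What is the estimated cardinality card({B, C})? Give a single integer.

Tables in S: B(120), C(80)
Edges inside S: C-B(d=10)
numerator = 120 * 80 = 9600
denominator = 10 = 10
card(S) = 9600 / 10 = 960

960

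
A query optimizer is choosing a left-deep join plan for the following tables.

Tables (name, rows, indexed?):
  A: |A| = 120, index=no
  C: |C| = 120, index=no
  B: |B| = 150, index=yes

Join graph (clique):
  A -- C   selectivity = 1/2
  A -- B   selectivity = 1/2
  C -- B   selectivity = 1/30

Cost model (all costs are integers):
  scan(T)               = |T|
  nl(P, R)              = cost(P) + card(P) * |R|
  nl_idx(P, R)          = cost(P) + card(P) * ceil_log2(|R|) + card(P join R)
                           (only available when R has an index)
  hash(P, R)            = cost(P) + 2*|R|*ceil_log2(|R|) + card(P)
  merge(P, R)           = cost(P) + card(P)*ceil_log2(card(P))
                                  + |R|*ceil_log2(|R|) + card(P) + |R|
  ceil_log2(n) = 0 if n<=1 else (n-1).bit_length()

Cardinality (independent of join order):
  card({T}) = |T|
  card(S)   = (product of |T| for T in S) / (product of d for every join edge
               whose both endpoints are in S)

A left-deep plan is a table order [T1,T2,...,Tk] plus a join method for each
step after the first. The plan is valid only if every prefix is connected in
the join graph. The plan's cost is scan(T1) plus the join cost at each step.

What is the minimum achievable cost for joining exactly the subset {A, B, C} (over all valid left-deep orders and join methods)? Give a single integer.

Selinger DP over subsets of {A,B,C}:
  {A}: scan cost=120, card=120
  {C}: scan cost=120, card=120
  {B}: scan cost=150, card=150
  {AC}: card=7200; try (C,hash)→1920, (A,hash)→1920, (C,merge)→2040, (A,merge)→2040, (C,nl)→14520, (A,nl)→14520; best=1920 via (C,hash)
  {AB}: card=9000; try (A,hash)→1980, (B,merge)→2430, (A,merge)→2460, (B,hash)→2640, (B,nl_idx)→10080, (B,nl)→18120 …(+1); best=1980 via (A,hash)
  {BC}: card=600; try (B,nl_idx)→1680, (C,hash)→1980, (B,merge)→2430, (C,merge)→2460, (B,hash)→2640, (B,nl)→18120 …(+1); best=1680 via (B,nl_idx)
  {ABC}: card=18000; try (A,hash)→3960, (A,merge)→9240, (B,hash)→11520, (C,hash)→12660, (A,nl)→73680, (B,nl_idx)→77520 …(+4); best=3960 via (A,hash)

3960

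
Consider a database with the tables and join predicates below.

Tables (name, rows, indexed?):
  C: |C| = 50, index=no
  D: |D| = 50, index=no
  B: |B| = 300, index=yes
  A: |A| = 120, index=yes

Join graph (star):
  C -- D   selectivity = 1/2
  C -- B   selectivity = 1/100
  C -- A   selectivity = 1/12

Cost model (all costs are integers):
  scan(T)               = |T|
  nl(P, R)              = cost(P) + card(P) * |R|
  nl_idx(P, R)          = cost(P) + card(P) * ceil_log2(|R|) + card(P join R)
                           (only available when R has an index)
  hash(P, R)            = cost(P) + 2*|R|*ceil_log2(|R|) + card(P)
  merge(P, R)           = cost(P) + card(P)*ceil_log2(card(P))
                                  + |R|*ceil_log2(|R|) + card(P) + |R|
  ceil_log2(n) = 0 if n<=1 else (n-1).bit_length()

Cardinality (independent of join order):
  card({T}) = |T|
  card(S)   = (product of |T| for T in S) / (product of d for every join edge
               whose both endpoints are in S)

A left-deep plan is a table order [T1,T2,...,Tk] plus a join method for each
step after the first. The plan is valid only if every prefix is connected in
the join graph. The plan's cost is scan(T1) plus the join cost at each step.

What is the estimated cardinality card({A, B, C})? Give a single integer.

Tables in S: A(120), B(300), C(50)
Edges inside S: C-B(d=100), C-A(d=12)
numerator = 120 * 300 * 50 = 1800000
denominator = 100 * 12 = 1200
card(S) = 1800000 / 1200 = 1500

1500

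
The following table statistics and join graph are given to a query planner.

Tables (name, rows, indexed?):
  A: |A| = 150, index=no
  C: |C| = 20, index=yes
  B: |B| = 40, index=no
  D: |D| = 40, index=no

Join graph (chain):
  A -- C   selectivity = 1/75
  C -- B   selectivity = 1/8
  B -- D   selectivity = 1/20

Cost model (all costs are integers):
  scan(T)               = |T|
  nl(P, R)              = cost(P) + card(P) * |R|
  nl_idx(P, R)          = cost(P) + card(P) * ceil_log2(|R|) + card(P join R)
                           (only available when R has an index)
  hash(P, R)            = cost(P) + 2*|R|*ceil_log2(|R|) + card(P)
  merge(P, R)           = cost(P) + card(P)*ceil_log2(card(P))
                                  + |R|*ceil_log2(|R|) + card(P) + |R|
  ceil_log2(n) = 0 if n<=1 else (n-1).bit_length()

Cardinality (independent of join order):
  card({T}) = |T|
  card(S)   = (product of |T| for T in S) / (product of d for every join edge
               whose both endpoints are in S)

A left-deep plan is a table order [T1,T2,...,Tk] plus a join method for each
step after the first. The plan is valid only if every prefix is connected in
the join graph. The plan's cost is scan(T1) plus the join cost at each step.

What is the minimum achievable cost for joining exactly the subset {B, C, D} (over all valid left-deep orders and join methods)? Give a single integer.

Selinger DP over subsets of {B,C,D}:
  {C}: scan cost=20, card=20
  {B}: scan cost=40, card=40
  {D}: scan cost=40, card=40
  {BC}: card=100; try (C,hash)→280, (C,nl_idx)→340, (B,merge)→420, (C,merge)→440, (B,hash)→520, (B,nl)→820 …(+1); best=280 via (C,hash)
  {BD}: card=80; try (D,hash)→560, (B,hash)→560, (D,merge)→600, (B,merge)→600, (D,nl)→1640, (B,nl)→1640; best=560 via (D,hash)
  {BCD}: card=200; try (C,hash)→840, (D,hash)→860, (C,nl_idx)→1160, (C,merge)→1320, (D,merge)→1360, (C,nl)→2160 …(+1); best=840 via (C,hash)

840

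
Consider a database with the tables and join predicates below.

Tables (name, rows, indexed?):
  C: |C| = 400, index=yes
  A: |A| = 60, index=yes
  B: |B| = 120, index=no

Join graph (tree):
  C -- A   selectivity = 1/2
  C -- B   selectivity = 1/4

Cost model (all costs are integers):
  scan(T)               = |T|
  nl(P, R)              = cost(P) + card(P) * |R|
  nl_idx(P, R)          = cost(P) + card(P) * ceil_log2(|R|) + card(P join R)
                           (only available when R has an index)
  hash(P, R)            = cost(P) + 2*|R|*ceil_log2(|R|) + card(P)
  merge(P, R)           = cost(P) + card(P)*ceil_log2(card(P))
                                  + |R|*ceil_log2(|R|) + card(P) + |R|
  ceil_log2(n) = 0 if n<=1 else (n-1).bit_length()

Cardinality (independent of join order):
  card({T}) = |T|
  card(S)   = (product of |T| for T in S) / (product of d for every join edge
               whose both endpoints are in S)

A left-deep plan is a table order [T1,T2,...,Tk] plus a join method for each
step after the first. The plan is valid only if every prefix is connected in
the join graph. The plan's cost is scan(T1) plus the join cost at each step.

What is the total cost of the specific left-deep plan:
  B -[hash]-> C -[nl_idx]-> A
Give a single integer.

439440

step 1: scan B: cost=120, card=120
step 2: join C via hash
    card(P join C) = 120*400/(4) = 12000
    cost = 120 + 2*400*9 + 120 = 7440
step 3: join A via nl_idx
    card(P join A) = 12000*60/(2) = 360000
    cost = 7440 + 12000*6 + 360000 = 439440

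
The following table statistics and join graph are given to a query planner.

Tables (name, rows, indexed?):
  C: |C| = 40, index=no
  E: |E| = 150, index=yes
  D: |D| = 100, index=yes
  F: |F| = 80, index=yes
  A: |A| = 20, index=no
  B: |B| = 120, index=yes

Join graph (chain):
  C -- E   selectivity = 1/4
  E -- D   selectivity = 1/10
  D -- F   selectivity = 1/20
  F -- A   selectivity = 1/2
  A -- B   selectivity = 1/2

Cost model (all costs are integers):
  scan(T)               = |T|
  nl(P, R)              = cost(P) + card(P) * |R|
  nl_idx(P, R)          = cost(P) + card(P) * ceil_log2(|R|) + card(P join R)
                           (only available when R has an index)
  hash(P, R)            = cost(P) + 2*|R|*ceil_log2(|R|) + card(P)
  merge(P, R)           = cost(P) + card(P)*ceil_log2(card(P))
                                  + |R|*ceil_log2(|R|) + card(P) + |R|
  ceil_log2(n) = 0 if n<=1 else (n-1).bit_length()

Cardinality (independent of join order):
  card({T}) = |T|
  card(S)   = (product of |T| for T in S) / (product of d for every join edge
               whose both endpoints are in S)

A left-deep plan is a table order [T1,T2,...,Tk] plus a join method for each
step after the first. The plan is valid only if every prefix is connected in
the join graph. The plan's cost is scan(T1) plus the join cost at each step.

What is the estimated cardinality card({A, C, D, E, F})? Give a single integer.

600000

Tables in S: A(20), C(40), D(100), E(150), F(80)
Edges inside S: C-E(d=4), E-D(d=10), D-F(d=20), F-A(d=2)
numerator = 20 * 40 * 100 * 150 * 80 = 960000000
denominator = 4 * 10 * 20 * 2 = 1600
card(S) = 960000000 / 1600 = 600000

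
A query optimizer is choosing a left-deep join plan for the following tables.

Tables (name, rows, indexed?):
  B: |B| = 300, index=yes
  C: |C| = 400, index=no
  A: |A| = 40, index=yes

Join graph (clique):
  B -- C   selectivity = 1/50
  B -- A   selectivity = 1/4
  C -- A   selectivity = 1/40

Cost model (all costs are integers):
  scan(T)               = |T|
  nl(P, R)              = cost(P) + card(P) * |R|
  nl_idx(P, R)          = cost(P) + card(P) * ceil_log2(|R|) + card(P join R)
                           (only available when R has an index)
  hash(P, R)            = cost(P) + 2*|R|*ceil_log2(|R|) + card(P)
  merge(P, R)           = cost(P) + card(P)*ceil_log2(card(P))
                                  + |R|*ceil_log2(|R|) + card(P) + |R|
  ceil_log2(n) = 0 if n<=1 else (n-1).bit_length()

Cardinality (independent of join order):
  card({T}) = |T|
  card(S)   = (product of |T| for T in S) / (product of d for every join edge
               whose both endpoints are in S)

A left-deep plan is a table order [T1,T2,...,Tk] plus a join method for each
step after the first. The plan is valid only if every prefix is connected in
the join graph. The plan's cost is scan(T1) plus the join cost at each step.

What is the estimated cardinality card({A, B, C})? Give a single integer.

Tables in S: A(40), B(300), C(400)
Edges inside S: B-C(d=50), B-A(d=4), C-A(d=40)
numerator = 40 * 300 * 400 = 4800000
denominator = 50 * 4 * 40 = 8000
card(S) = 4800000 / 8000 = 600

600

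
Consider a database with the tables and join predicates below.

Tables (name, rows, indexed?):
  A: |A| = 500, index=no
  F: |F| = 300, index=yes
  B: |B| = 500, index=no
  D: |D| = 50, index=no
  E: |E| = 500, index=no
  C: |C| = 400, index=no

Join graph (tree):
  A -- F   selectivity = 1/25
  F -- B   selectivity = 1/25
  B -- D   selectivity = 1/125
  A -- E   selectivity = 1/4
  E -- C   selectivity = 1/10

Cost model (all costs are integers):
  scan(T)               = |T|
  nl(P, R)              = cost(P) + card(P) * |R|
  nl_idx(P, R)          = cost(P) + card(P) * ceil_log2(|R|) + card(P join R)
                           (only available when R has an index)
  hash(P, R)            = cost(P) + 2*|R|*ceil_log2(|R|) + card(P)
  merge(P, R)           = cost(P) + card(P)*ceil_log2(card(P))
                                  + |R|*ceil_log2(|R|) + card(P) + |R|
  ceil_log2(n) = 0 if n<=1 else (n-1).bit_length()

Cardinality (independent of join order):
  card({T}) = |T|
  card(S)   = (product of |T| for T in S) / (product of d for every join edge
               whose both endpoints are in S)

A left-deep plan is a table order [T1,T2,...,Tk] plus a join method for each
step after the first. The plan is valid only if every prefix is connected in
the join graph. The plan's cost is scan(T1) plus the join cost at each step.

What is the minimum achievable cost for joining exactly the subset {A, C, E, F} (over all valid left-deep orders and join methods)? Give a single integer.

Selinger DP over subsets of {A,C,E,F}:
  {A}: scan cost=500, card=500
  {F}: scan cost=300, card=300
  {E}: scan cost=500, card=500
  {C}: scan cost=400, card=400
  {AF}: card=6000; try (F,hash)→6400, (A,merge)→8300, (F,merge)→8500, (A,hash)→9600, (F,nl_idx)→11000, (A,nl)→150300 …(+1); best=6400 via (F,hash)
  {AE}: card=62500; try (E,hash)→10000, (A,hash)→10000, (E,merge)→10500, (A,merge)→10500, (E,nl)→250500, (A,nl)→250500; best=10000 via (E,hash)
  {CE}: card=20000; try (C,hash)→8200, (E,merge)→9400, (C,merge)→9500, (E,hash)→9800, (E,nl)→200400, (C,nl)→200500; best=8200 via (C,hash)
  {AEF}: card=750000; try (E,hash)→21400, (F,hash)→77900, (E,merge)→95400, (F,merge)→1075500, (F,nl_idx)→1322500, (E,nl)→3006400 …(+1); best=21400 via (E,hash)
  {ACE}: card=2500000; try (A,hash)→37200, (C,hash)→79700, (A,merge)→333200, (C,merge)→1076500, (A,nl)→10008200, (C,nl)→25010000; best=37200 via (A,hash)
  {ACEF}: card=30000000; try (C,hash)→778600, (F,hash)→2542600, (C,merge)→15775400, (F,nl_idx)→52537200, (F,merge)→57540200, (C,nl)→300021400 …(+1); best=778600 via (C,hash)

778600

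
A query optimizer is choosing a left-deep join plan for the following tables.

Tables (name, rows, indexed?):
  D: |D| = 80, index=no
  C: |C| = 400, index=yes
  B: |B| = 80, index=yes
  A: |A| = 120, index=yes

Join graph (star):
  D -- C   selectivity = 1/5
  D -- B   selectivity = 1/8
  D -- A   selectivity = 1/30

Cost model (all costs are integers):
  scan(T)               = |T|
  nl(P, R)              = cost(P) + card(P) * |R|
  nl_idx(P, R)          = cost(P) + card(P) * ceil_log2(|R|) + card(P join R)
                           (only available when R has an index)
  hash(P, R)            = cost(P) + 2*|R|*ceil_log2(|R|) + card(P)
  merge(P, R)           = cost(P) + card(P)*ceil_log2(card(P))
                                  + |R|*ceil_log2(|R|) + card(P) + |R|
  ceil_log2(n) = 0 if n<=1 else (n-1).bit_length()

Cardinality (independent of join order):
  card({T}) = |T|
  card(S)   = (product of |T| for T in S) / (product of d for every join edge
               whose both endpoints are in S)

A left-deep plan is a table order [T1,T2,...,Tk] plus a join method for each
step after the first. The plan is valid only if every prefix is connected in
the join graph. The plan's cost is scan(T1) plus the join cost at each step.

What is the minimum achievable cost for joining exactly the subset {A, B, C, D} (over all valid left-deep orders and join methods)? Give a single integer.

Selinger DP over subsets of {A,B,C,D}:
  {D}: scan cost=80, card=80
  {C}: scan cost=400, card=400
  {B}: scan cost=80, card=80
  {A}: scan cost=120, card=120
  {CD}: card=6400; try (D,hash)→1920, (C,merge)→4720, (D,merge)→5040, (C,nl_idx)→7200, (C,hash)→7360, (C,nl)→32080 …(+1); best=1920 via (D,hash)
  {BD}: card=800; try (D,hash)→1280, (B,hash)→1280, (D,merge)→1360, (B,merge)→1360, (B,nl_idx)→1440, (D,nl)→6480 …(+1); best=1280 via (D,hash)
  {AD}: card=320; try (A,nl_idx)→960, (D,hash)→1360, (A,merge)→1680, (D,merge)→1720, (A,hash)→1840, (A,nl)→9680 …(+1); best=960 via (A,nl_idx)
  {BCD}: card=64000; try (C,hash)→9280, (B,hash)→9440, (C,merge)→14080, (C,nl_idx)→72480, (B,merge)→92160, (B,nl_idx)→110720 …(+2); best=9280 via (C,hash)
  {ACD}: card=25600; try (C,merge)→8160, (C,hash)→8480, (A,hash)→10000, (C,nl_idx)→29440, (A,nl_idx)→72320, (A,merge)→92480 …(+2); best=8160 via (C,merge)
  {ABD}: card=3200; try (B,hash)→2400, (A,hash)→3760, (B,merge)→4800, (B,nl_idx)→6400, (A,nl_idx)→10080, (A,merge)→11040 …(+2); best=2400 via (B,hash)
  {ABCD}: card=256000; try (C,hash)→12800, (B,hash)→34880, (C,merge)→48000, (A,hash)→74960, (C,nl_idx)→287200, (B,merge)→418400 …(+6); best=12800 via (C,hash)

12800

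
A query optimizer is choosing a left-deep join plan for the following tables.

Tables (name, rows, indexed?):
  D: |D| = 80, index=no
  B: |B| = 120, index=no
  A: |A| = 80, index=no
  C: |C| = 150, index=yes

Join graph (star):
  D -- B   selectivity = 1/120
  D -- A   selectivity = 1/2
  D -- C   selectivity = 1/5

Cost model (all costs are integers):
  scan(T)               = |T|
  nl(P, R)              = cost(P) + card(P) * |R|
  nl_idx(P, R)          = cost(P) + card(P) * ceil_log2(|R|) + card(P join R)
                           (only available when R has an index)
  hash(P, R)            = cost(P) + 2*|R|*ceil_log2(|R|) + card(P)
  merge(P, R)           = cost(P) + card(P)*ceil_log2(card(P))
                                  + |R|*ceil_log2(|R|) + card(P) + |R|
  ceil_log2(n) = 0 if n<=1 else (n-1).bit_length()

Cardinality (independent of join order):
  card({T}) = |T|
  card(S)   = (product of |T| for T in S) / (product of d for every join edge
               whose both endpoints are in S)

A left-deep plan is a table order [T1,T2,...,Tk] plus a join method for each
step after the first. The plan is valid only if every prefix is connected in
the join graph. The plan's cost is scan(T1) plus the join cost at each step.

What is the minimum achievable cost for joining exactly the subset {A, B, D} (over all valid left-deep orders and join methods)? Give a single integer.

2560

Selinger DP over subsets of {A,B,D}:
  {D}: scan cost=80, card=80
  {B}: scan cost=120, card=120
  {A}: scan cost=80, card=80
  {BD}: card=80; try (D,hash)→1360, (B,merge)→1680, (D,merge)→1720, (B,hash)→1840, (B,nl)→9680, (D,nl)→9720; best=1360 via (D,hash)
  {AD}: card=3200; try (D,hash)→1280, (A,hash)→1280, (D,merge)→1360, (A,merge)→1360, (D,nl)→6480, (A,nl)→6480; best=1280 via (D,hash)
  {ABD}: card=3200; try (A,hash)→2560, (A,merge)→2640, (B,hash)→6160, (A,nl)→7760, (B,merge)→43840, (B,nl)→385280; best=2560 via (A,hash)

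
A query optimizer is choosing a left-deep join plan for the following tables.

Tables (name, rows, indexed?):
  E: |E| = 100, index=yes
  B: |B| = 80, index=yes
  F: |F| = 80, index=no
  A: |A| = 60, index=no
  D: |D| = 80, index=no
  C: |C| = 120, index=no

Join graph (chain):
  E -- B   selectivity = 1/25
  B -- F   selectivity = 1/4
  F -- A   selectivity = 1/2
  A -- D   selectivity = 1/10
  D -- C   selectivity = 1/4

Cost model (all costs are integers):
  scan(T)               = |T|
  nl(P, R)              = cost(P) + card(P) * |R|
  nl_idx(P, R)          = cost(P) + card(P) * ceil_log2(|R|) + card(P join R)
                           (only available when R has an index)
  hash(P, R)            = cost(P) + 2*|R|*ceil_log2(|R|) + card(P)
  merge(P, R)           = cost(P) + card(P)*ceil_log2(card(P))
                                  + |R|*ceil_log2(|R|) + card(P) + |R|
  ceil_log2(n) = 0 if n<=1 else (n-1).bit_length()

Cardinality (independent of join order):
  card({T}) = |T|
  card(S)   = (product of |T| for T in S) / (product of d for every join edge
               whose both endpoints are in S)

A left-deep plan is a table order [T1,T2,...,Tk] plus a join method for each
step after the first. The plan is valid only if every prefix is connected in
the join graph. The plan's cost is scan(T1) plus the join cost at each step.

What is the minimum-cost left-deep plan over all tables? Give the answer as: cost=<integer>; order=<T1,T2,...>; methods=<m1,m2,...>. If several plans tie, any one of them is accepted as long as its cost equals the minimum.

Selinger DP (subsets sized 1..n):
  {E}: scan cost=100, card=100
  {B}: scan cost=80, card=80
  {F}: scan cost=80, card=80
  {A}: scan cost=60, card=60
  {D}: scan cost=80, card=80
  {C}: scan cost=120, card=120
  {BE}: card=320; try (E,nl_idx)→960, (B,nl_idx)→1120, (B,hash)→1320, (E,merge)→1520, (B,merge)→1540, (E,hash)→1560 …(+2); best=960 via (E,nl_idx)
  {BF}: card=1600; try (F,hash)→1280, (B,hash)→1280, (F,merge)→1360, (B,merge)→1360, (B,nl_idx)→2240, (F,nl)→6480 …(+1); best=1280 via (F,hash)
  {AF}: card=2400; try (A,hash)→880, (F,merge)→1120, (A,merge)→1140, (F,hash)→1240, (F,nl)→4860, (A,nl)→4880; best=880 via (A,hash)
  {AD}: card=480; try (A,hash)→880, (D,merge)→1120, (A,merge)→1140, (D,hash)→1240, (D,nl)→4860, (A,nl)→4880; best=880 via (A,hash)
  {CD}: card=2400; try (D,hash)→1360, (C,merge)→1680, (D,merge)→1720, (C,hash)→1840, (C,nl)→9680, (D,nl)→9720; best=1360 via (D,hash)
  {BEF}: card=6400; try (F,hash)→2400, (E,hash)→4280, (F,merge)→4800, (E,nl_idx)→18880, (E,merge)→21280, (F,nl)→26560 …(+1); best=2400 via (F,hash)
  {ABF}: card=48000; try (A,hash)→3600, (B,hash)→4400, (A,merge)→20900, (B,merge)→32720, (B,nl_idx)→65680, (A,nl)→97280 …(+1); best=3600 via (A,hash)
  {ADF}: card=19200; try (F,hash)→2480, (D,hash)→4400, (F,merge)→6320, (D,merge)→32720, (F,nl)→39280, (D,nl)→192880; best=2480 via (F,hash)
  {ACD}: card=14400; try (C,hash)→3040, (A,hash)→4480, (C,merge)→6640, (A,merge)→32980, (C,nl)→58480, (A,nl)→145360; best=3040 via (C,hash)
  {ABEF}: card=192000; try (A,hash)→9520, (E,hash)→53000, (A,merge)→92420, (A,nl)→386400, (E,nl_idx)→531600, (E,merge)→820400 …(+1); best=9520 via (A,hash)
  {ABDF}: card=384000; try (B,hash)→22800, (D,hash)→52720, (B,merge)→310320, (B,nl_idx)→520880, (D,merge)→820240, (B,nl)→1538480 …(+1); best=22800 via (B,hash)
  {ACDF}: card=576000; try (F,hash)→18560, (C,hash)→23360, (F,merge)→219680, (C,merge)→310640, (F,nl)→1155040, (C,nl)→2306480; best=18560 via (F,hash)
  {ABDEF}: card=1536000; try (D,hash)→202640, (E,hash)→408200, (D,merge)→3658160, (E,nl_idx)→4246800, (E,merge)→7703600, (D,nl)→15369520 …(+1); best=202640 via (D,hash)
  {ABCDF}: card=11520000; try (C,hash)→408480, (B,hash)→595680, (C,merge)→7703760, (B,merge)→12115200, (B,nl_idx)→15570560, (B,nl)→46098560 …(+1); best=408480 via (C,hash)
  {ABCDEF}: card=46080000; try (C,hash)→1740320, (E,hash)→11929880, (C,merge)→33995600, (E,nl_idx)→127128480, (C,nl)→184522640, (E,merge)→288409280 …(+1); best=1740320 via (C,hash)

cost=1740320; order=B,E,F,A,D,C; methods=nl_idx,hash,hash,hash,hash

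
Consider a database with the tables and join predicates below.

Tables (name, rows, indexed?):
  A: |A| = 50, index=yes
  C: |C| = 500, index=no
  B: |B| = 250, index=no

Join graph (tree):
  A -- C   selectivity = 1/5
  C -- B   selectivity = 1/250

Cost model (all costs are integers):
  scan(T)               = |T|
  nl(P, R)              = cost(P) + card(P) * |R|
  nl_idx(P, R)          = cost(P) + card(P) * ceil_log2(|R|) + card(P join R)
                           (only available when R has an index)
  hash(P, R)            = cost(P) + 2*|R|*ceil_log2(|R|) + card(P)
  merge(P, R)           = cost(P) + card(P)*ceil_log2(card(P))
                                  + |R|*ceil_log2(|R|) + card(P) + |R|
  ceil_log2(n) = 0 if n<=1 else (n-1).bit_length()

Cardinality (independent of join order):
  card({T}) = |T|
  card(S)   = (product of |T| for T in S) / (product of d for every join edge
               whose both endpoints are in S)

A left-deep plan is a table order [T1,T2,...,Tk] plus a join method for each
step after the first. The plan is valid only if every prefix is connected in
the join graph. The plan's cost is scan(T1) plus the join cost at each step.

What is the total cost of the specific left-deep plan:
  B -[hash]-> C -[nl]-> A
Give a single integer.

34500

step 1: scan B: cost=250, card=250
step 2: join C via hash
    card(P join C) = 250*500/(250) = 500
    cost = 250 + 2*500*9 + 250 = 9500
step 3: join A via nl
    card(P join A) = 500*50/(5) = 5000
    cost = 9500 + 500*50 = 34500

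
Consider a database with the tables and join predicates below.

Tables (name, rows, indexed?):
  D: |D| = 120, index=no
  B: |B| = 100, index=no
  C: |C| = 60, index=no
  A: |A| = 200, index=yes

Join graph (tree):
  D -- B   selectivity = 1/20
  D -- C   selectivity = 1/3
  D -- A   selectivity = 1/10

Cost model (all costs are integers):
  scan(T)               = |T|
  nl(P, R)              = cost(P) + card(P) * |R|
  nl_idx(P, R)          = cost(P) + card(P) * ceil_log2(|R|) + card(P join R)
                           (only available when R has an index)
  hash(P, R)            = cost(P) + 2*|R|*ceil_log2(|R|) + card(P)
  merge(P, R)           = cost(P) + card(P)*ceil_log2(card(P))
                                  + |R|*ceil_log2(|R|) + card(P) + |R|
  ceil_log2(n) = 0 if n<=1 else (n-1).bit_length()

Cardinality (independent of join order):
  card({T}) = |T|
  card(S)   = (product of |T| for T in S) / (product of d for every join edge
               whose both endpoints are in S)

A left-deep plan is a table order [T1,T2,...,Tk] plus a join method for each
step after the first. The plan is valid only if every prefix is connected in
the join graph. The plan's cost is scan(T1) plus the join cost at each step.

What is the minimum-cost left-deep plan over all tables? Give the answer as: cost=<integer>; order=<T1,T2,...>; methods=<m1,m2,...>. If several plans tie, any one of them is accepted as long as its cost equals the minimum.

Selinger DP (subsets sized 1..n):
  {D}: scan cost=120, card=120
  {B}: scan cost=100, card=100
  {C}: scan cost=60, card=60
  {A}: scan cost=200, card=200
  {BD}: card=600; try (B,hash)→1640, (D,merge)→1860, (D,hash)→1880, (B,merge)→1880, (D,nl)→12100, (B,nl)→12120; best=1640 via (B,hash)
  {CD}: card=2400; try (C,hash)→960, (D,merge)→1440, (C,merge)→1500, (D,hash)→1800, (D,nl)→7260, (C,nl)→7320; best=960 via (C,hash)
  {AD}: card=2400; try (D,hash)→2080, (A,merge)→2880, (D,merge)→2960, (A,hash)→3440, (A,nl_idx)→3480, (A,nl)→24120 …(+1); best=2080 via (D,hash)
  {BCD}: card=12000; try (C,hash)→2960, (B,hash)→4760, (C,merge)→8660, (B,merge)→32960, (C,nl)→37640, (B,nl)→240960; best=2960 via (C,hash)
  {ABD}: card=12000; try (A,hash)→5440, (B,hash)→5880, (A,merge)→10040, (A,nl_idx)→18440, (B,merge)→34080, (A,nl)→121640 …(+1); best=5440 via (A,hash)
  {ACD}: card=48000; try (C,hash)→5200, (A,hash)→6560, (C,merge)→33700, (A,merge)→33960, (A,nl_idx)→68160, (C,nl)→146080 …(+1); best=5200 via (C,hash)
  {ABCD}: card=240000; try (C,hash)→18160, (A,hash)→18160, (B,hash)→54600, (A,merge)→184760, (C,merge)→185860, (A,nl_idx)→338960 …(+4); best=18160 via (C,hash)

cost=18160; order=D,B,A,C; methods=hash,hash,hash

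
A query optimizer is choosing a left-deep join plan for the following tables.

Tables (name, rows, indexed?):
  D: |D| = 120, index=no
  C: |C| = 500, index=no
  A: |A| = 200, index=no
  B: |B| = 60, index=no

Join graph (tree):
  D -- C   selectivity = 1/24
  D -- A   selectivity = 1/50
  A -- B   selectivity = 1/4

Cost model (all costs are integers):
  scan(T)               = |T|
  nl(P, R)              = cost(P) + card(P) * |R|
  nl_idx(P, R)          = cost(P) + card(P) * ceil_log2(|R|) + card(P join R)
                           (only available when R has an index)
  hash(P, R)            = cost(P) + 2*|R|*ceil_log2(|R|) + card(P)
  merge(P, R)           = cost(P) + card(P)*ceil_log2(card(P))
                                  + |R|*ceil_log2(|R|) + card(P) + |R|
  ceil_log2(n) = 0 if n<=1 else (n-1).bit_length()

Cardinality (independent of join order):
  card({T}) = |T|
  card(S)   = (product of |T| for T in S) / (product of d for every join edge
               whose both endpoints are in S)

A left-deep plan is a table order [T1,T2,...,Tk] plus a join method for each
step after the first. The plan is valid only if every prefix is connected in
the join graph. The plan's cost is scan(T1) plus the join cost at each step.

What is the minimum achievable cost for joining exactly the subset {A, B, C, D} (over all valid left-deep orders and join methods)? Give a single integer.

19100

Selinger DP over subsets of {A,B,C,D}:
  {D}: scan cost=120, card=120
  {C}: scan cost=500, card=500
  {A}: scan cost=200, card=200
  {B}: scan cost=60, card=60
  {CD}: card=2500; try (D,hash)→2680, (C,merge)→6080, (D,merge)→6460, (C,hash)→9240, (C,nl)→60120, (D,nl)→60500; best=2680 via (D,hash)
  {AD}: card=480; try (D,hash)→2080, (A,merge)→2880, (D,merge)→2960, (A,hash)→3440, (A,nl)→24120, (D,nl)→24200; best=2080 via (D,hash)
  {AB}: card=3000; try (B,hash)→1120, (A,merge)→2280, (B,merge)→2420, (A,hash)→3320, (A,nl)→12060, (B,nl)→12200; best=1120 via (B,hash)
  {ACD}: card=10000; try (A,hash)→8380, (C,hash)→11560, (C,merge)→11880, (A,merge)→36980, (C,nl)→242080, (A,nl)→502680; best=8380 via (A,hash)
  {ABD}: card=7200; try (B,hash)→3280, (D,hash)→5800, (B,merge)→7300, (B,nl)→30880, (D,merge)→41080, (D,nl)→361120; best=3280 via (B,hash)
  {ABCD}: card=150000; try (B,hash)→19100, (C,hash)→19480, (C,merge)→109080, (B,merge)→158800, (B,nl)→608380, (C,nl)→3603280; best=19100 via (B,hash)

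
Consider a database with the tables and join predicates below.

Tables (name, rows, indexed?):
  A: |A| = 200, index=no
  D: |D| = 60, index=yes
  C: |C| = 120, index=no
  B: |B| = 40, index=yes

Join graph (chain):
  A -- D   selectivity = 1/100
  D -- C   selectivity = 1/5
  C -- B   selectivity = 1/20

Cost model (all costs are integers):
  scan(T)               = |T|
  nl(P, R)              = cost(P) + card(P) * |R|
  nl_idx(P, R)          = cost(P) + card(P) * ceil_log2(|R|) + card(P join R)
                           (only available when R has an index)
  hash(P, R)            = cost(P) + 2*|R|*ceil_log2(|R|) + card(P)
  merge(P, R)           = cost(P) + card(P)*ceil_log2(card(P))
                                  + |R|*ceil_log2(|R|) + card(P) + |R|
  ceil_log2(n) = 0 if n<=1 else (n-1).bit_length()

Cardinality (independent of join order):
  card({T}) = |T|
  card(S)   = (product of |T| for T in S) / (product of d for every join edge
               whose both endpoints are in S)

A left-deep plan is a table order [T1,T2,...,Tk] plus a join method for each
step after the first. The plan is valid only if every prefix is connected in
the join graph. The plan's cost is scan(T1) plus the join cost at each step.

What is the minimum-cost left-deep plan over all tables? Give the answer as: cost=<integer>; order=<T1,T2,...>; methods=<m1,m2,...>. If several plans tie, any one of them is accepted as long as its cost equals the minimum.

Selinger DP (subsets sized 1..n):
  {A}: scan cost=200, card=200
  {D}: scan cost=60, card=60
  {C}: scan cost=120, card=120
  {B}: scan cost=40, card=40
  {AD}: card=120; try (D,hash)→1120, (D,nl_idx)→1520, (A,merge)→2280, (D,merge)→2420, (A,hash)→3320, (A,nl)→12060 …(+1); best=1120 via (D,hash)
  {CD}: card=1440; try (D,hash)→960, (C,merge)→1440, (D,merge)→1500, (C,hash)→1800, (D,nl_idx)→2280, (C,nl)→7260 …(+1); best=960 via (D,hash)
  {BC}: card=240; try (B,hash)→720, (B,nl_idx)→1080, (C,merge)→1280, (B,merge)→1360, (C,hash)→1760, (C,nl)→4840 …(+1); best=720 via (B,hash)
  {ACD}: card=2880; try (C,hash)→2920, (C,merge)→3040, (A,hash)→5600, (C,nl)→15520, (A,merge)→20040, (A,nl)→288960; best=2920 via (C,hash)
  {BCD}: card=2880; try (D,hash)→1680, (B,hash)→2880, (D,merge)→3300, (D,nl_idx)→5040, (B,nl_idx)→12480, (D,nl)→15120 …(+2); best=1680 via (D,hash)
  {ABCD}: card=5760; try (B,hash)→6280, (A,hash)→7760, (B,nl_idx)→25960, (B,merge)→40640, (A,merge)→40920, (B,nl)→118120 …(+1); best=6280 via (B,hash)

cost=6280; order=A,D,C,B; methods=hash,hash,hash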